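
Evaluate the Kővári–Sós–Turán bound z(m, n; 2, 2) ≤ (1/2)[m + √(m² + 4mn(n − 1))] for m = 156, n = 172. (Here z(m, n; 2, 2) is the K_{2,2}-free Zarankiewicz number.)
z(156, 172; 2, 2) ≤ (1/2)[156 + √(156² + 4·156·172·171)] = (1/2)[156 + √18377424] = 2221.4449

Kővári–Sós–Turán: let r_1, ..., r_156 be the row sums and z = Σ r_i the total number of 1s. Each pair of columns can share at most one row with both entries 1 (else a 2×2 all-ones block appears), so Σ_i C(r_i, 2) ≤ C(172, 2) = 14706. By convexity Σ_i C(r_i, 2) ≥ 156·C(z/156, 2) = z(z − 156)/(2·156), giving z² − 156z − 156·172·171 ≤ 0 and hence z ≤ (1/2)[156 + √(24336 + 4·4588272)] = (1/2)[156 + √18377424] ≈ (1/2)(156 + 4286.8898) = 2221.4449.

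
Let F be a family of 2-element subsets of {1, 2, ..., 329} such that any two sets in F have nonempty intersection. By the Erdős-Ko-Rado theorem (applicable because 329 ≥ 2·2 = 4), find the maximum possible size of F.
max |F| = C(328, 1) = 328

The Erdős-Ko-Rado theorem states: for n ≥ 2k, an intersecting family of k-subsets of an n-element set has size at most C(n − 1, k − 1), with equality for 'star' families {A ⊆ [n] : |A| = k, i ∈ A} (fix an element i). For n = 329, k = 2: C(328, 1) = 328.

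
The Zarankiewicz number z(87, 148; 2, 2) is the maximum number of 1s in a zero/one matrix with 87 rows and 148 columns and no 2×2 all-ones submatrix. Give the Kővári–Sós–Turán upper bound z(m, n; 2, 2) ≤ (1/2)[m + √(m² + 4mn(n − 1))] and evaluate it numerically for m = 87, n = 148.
z(87, 148; 2, 2) ≤ (1/2)[87 + √(87² + 4·87·148·147)] = (1/2)[87 + √7578657] = 1419.968

Kővári–Sós–Turán: let r_1, ..., r_87 be the row sums and z = Σ r_i the total number of 1s. Each pair of columns can share at most one row with both entries 1 (else a 2×2 all-ones block appears), so Σ_i C(r_i, 2) ≤ C(148, 2) = 10878. By convexity Σ_i C(r_i, 2) ≥ 87·C(z/87, 2) = z(z − 87)/(2·87), giving z² − 87z − 87·148·147 ≤ 0 and hence z ≤ (1/2)[87 + √(7569 + 4·1892772)] = (1/2)[87 + √7578657] ≈ (1/2)(87 + 2752.9361) = 1419.968.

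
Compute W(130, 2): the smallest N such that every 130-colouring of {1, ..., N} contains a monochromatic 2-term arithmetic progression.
W(130, 2) = 130 + 1 = 131

A 2-term AP is any pair of integers, so a monochromatic 2-AP exists iff some colour is used at least twice. With 130 colours, the colouring i ↦ i on {1, ..., 130} uses each colour once, avoiding any monochromatic pair, so W(130, 2) > 130. For {1, ..., 131}, pigeonhole forces two integers of the same colour, which form a monochromatic 2-AP. Hence W(130, 2) = 131.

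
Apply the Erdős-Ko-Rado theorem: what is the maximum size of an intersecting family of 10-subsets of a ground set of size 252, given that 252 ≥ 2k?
max |F| = C(251, 9) = 9425317090951125

The Erdős-Ko-Rado theorem states: for n ≥ 2k, an intersecting family of k-subsets of an n-element set has size at most C(n − 1, k − 1), with equality for 'star' families {A ⊆ [n] : |A| = k, i ∈ A} (fix an element i). For n = 252, k = 10: C(251, 9) = 9425317090951125.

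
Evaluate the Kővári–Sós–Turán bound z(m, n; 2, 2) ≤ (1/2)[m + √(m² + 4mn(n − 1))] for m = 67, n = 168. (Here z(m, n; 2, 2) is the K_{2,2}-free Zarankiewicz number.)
z(67, 168; 2, 2) ≤ (1/2)[67 + √(67² + 4·67·168·167)] = (1/2)[67 + √7523497] = 1404.9497

Kővári–Sós–Turán: let r_1, ..., r_67 be the row sums and z = Σ r_i the total number of 1s. Each pair of columns can share at most one row with both entries 1 (else a 2×2 all-ones block appears), so Σ_i C(r_i, 2) ≤ C(168, 2) = 14028. By convexity Σ_i C(r_i, 2) ≥ 67·C(z/67, 2) = z(z − 67)/(2·67), giving z² − 67z − 67·168·167 ≤ 0 and hence z ≤ (1/2)[67 + √(4489 + 4·1879752)] = (1/2)[67 + √7523497] ≈ (1/2)(67 + 2742.8994) = 1404.9497.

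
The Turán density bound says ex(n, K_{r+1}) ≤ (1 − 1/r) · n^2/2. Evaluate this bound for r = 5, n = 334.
Turán density bound = (4/5) · 334^2/2 = 223112/5 ≈ 44622.4

Turán's theorem: ex(n, K_{r+1}) is achieved by the complete r-partite Turán graph T(n, r) with parts as balanced as possible, and is at most (1 − 1/r) · n^2/2. For r = 5, n = 334: the density bound is (4/5) · 111556/2 = 223112/5 ≈ 44622.4. The integer-valued extremum is e(T(334, 5)) = 44622, which is strictly less than the density bound 223112/5 since 5 ∤ 334 (the parts of T(334, 5) cannot all be equal).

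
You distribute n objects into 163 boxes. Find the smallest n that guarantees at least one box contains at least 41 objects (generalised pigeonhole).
n = (41 − 1)·163 + 1 = 6521

By the generalised pigeonhole principle, to guarantee some box contains ≥ r objects we need more than (r − 1) · k objects total. Threshold: n = (r − 1) · k + 1. With r = 41 and k = 163: n = 40 · 163 + 1 = 6520 + 1 = 6521. For n = 6520 = 40 · 163, we can put exactly 40 objects in every box, avoiding 41 in any single one — so 6521 is tight.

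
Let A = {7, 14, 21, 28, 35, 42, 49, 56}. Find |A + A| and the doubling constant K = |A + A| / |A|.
K = |A + A| / |A| = 15/8

Enumerate A + A = {a + b : a, b ∈ A}. With |A| = 8, there are |A|^2 = 64 ordered sum pairs; collecting distinct values, A + A = {14, 21, 28, 35, 42, 49, 56, 63, 70, 77, 84, 91, 98, 105, 112}, so |A + A| = 15. Thus K = 15/8. Here |A + A| = 2|A| − 1 = 15, the minimum possible — so K = 15/8 is minimal, which holds iff A is an arithmetic progression.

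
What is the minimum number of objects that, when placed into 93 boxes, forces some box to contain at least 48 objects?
n = (48 − 1)·93 + 1 = 4372

By the generalised pigeonhole principle, to guarantee some box contains ≥ r objects we need more than (r − 1) · k objects total. Threshold: n = (r − 1) · k + 1. With r = 48 and k = 93: n = 47 · 93 + 1 = 4371 + 1 = 4372. For n = 4371 = 47 · 93, we can put exactly 47 objects in every box, avoiding 48 in any single one — so 4372 is tight.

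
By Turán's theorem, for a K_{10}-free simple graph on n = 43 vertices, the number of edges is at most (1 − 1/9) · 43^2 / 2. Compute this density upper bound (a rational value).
Turán density bound = (8/9) · 43^2/2 = 7396/9 ≈ 821.7778

Turán's theorem: ex(n, K_{r+1}) is achieved by the complete r-partite Turán graph T(n, r) with parts as balanced as possible, and is at most (1 − 1/r) · n^2/2. For r = 9, n = 43: the density bound is (8/9) · 1849/2 = 7396/9 ≈ 821.7778. The integer-valued extremum is e(T(43, 9)) = 821, which is strictly less than the density bound 7396/9 since 9 ∤ 43 (the parts of T(43, 9) cannot all be equal).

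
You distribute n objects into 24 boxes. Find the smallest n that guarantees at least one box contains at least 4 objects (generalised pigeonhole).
n = (4 − 1)·24 + 1 = 73

By the generalised pigeonhole principle, to guarantee some box contains ≥ r objects we need more than (r − 1) · k objects total. Threshold: n = (r − 1) · k + 1. With r = 4 and k = 24: n = 3 · 24 + 1 = 72 + 1 = 73. For n = 72 = 3 · 24, we can put exactly 3 objects in every box, avoiding 4 in any single one — so 73 is tight.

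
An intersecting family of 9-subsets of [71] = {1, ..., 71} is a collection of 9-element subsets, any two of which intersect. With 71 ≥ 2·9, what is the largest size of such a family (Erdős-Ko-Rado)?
max |F| = C(70, 8) = 9440350920

Erdős-Ko-Rado (1961): when n ≥ 2k, max |F| = C(n−1, k−1). The bound is attained by the star {A : i ∈ A} for any fixed i ∈ [n]. Here C(71−1, 9−1) = C(70, 8) = 9440350920.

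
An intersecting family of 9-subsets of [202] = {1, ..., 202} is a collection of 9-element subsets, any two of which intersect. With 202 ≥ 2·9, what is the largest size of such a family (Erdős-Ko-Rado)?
max |F| = C(201, 8) = 57382892391825

Erdős-Ko-Rado (1961): when n ≥ 2k, max |F| = C(n−1, k−1). The bound is attained by the star {A : i ∈ A} for any fixed i ∈ [n]. Here C(202−1, 9−1) = C(201, 8) = 57382892391825.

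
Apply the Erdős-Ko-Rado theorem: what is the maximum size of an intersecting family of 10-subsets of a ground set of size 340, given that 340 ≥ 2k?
max |F| = C(339, 9) = 146394286959141442

The Erdős-Ko-Rado theorem states: for n ≥ 2k, an intersecting family of k-subsets of an n-element set has size at most C(n − 1, k − 1), with equality for 'star' families {A ⊆ [n] : |A| = k, i ∈ A} (fix an element i). For n = 340, k = 10: C(339, 9) = 146394286959141442.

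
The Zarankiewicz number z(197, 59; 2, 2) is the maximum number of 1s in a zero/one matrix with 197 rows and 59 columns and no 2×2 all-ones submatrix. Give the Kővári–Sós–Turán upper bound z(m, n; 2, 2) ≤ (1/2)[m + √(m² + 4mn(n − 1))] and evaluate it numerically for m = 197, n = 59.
z(197, 59; 2, 2) ≤ (1/2)[197 + √(197² + 4·197·59·58)] = (1/2)[197 + √2735345] = 925.4439

Kővári–Sós–Turán: let r_1, ..., r_197 be the row sums and z = Σ r_i the total number of 1s. Each pair of columns can share at most one row with both entries 1 (else a 2×2 all-ones block appears), so Σ_i C(r_i, 2) ≤ C(59, 2) = 1711. By convexity Σ_i C(r_i, 2) ≥ 197·C(z/197, 2) = z(z − 197)/(2·197), giving z² − 197z − 197·59·58 ≤ 0 and hence z ≤ (1/2)[197 + √(38809 + 4·674134)] = (1/2)[197 + √2735345] ≈ (1/2)(197 + 1653.8878) = 925.4439.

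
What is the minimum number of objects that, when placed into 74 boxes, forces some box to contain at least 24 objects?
n = (24 − 1)·74 + 1 = 1703

By the generalised pigeonhole principle, to guarantee some box contains ≥ r objects we need more than (r − 1) · k objects total. Threshold: n = (r − 1) · k + 1. With r = 24 and k = 74: n = 23 · 74 + 1 = 1702 + 1 = 1703. For n = 1702 = 23 · 74, we can put exactly 23 objects in every box, avoiding 24 in any single one — so 1703 is tight.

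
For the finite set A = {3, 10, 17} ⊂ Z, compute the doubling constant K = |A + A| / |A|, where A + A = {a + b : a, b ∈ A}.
K = |A + A| / |A| = 5/3

Enumerate A + A = {a + b : a, b ∈ A}. With |A| = 3, there are |A|^2 = 9 ordered sum pairs; collecting distinct values, A + A = {6, 13, 20, 27, 34}, so |A + A| = 5. Thus K = 5/3. Here |A + A| = 2|A| − 1 = 5, the minimum possible — so K = 5/3 is minimal, which holds iff A is an arithmetic progression.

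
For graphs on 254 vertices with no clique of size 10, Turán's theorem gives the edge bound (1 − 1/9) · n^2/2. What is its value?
Turán density bound = (8/9) · 254^2/2 = 258064/9 ≈ 28673.7778

Turán's theorem: ex(n, K_{r+1}) is achieved by the complete r-partite Turán graph T(n, r) with parts as balanced as possible, and is at most (1 − 1/r) · n^2/2. For r = 9, n = 254: the density bound is (8/9) · 64516/2 = 258064/9 ≈ 28673.7778. The integer-valued extremum is e(T(254, 9)) = 28673, which is strictly less than the density bound 258064/9 since 9 ∤ 254 (the parts of T(254, 9) cannot all be equal).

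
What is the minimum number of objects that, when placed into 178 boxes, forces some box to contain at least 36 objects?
n = (36 − 1)·178 + 1 = 6231

By the generalised pigeonhole principle, to guarantee some box contains ≥ r objects we need more than (r − 1) · k objects total. Threshold: n = (r − 1) · k + 1. With r = 36 and k = 178: n = 35 · 178 + 1 = 6230 + 1 = 6231. For n = 6230 = 35 · 178, we can put exactly 35 objects in every box, avoiding 36 in any single one — so 6231 is tight.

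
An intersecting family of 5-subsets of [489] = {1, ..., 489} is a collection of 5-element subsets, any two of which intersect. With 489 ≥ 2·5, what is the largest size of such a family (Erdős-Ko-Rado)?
max |F| = C(488, 4) = 2334078990

Erdős-Ko-Rado (1961): when n ≥ 2k, max |F| = C(n−1, k−1). The bound is attained by the star {A : i ∈ A} for any fixed i ∈ [n]. Here C(489−1, 5−1) = C(488, 4) = 2334078990.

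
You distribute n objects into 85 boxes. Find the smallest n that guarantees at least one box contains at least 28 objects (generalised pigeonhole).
n = (28 − 1)·85 + 1 = 2296

By the generalised pigeonhole principle, to guarantee some box contains ≥ r objects we need more than (r − 1) · k objects total. Threshold: n = (r − 1) · k + 1. With r = 28 and k = 85: n = 27 · 85 + 1 = 2295 + 1 = 2296. For n = 2295 = 27 · 85, we can put exactly 27 objects in every box, avoiding 28 in any single one — so 2296 is tight.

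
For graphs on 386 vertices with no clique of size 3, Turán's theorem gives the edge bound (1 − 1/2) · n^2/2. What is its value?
Turán density bound = (1/2) · 386^2/2 = 37249

Turán's theorem: ex(n, K_{r+1}) is achieved by the complete r-partite Turán graph T(n, r) with parts as balanced as possible, and is at most (1 − 1/r) · n^2/2. For r = 2, n = 386: the density bound is (1/2) · 148996/2 = 37249. Since 2 ∣ 386, the Turán graph T(386, 2) has parts of equal size 193, and its edge count e(T(386, 2)) = 37249 attains the density bound exactly.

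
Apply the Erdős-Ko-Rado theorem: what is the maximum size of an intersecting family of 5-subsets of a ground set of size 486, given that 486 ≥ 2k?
max |F| = C(485, 4) = 2277036685

The Erdős-Ko-Rado theorem states: for n ≥ 2k, an intersecting family of k-subsets of an n-element set has size at most C(n − 1, k − 1), with equality for 'star' families {A ⊆ [n] : |A| = k, i ∈ A} (fix an element i). For n = 486, k = 5: C(485, 4) = 2277036685.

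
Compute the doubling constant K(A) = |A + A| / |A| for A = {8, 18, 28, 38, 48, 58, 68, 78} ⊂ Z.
K = |A + A| / |A| = 15/8

Enumerate A + A = {a + b : a, b ∈ A}. With |A| = 8, there are |A|^2 = 64 ordered sum pairs; collecting distinct values, A + A = {16, 26, 36, 46, 56, 66, 76, 86, 96, 106, 116, 126, 136, 146, 156}, so |A + A| = 15. Thus K = 15/8. Here |A + A| = 2|A| − 1 = 15, the minimum possible — so K = 15/8 is minimal, which holds iff A is an arithmetic progression.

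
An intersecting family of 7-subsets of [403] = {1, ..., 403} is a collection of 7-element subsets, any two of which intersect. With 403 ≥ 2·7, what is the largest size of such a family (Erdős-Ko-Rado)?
max |F| = C(402, 6) = 5646045778660

The Erdős-Ko-Rado theorem states: for n ≥ 2k, an intersecting family of k-subsets of an n-element set has size at most C(n − 1, k − 1), with equality for 'star' families {A ⊆ [n] : |A| = k, i ∈ A} (fix an element i). For n = 403, k = 7: C(402, 6) = 5646045778660.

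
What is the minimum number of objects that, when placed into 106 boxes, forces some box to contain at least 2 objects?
n = (2 − 1)·106 + 1 = 107

By the generalised pigeonhole principle, to guarantee some box contains ≥ r objects we need more than (r − 1) · k objects total. Threshold: n = (r − 1) · k + 1. With r = 2 and k = 106: n = 1 · 106 + 1 = 106 + 1 = 107. For n = 106 = 1 · 106, we can put exactly 1 objects in every box, avoiding 2 in any single one — so 107 is tight.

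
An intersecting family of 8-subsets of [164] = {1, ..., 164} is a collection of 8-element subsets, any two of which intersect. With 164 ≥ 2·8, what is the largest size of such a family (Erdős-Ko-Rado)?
max |F| = C(163, 7) = 532318800456

Erdős-Ko-Rado (1961): when n ≥ 2k, max |F| = C(n−1, k−1). The bound is attained by the star {A : i ∈ A} for any fixed i ∈ [n]. Here C(164−1, 8−1) = C(163, 7) = 532318800456.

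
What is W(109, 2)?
W(109, 2) = 109 + 1 = 110

A 2-term AP is any pair of integers, so a monochromatic 2-AP exists iff some colour is used at least twice. With 109 colours, the colouring i ↦ i on {1, ..., 109} uses each colour once, avoiding any monochromatic pair, so W(109, 2) > 109. For {1, ..., 110}, pigeonhole forces two integers of the same colour, which form a monochromatic 2-AP. Hence W(109, 2) = 110.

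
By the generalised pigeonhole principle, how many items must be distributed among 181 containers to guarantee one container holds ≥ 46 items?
n = (46 − 1)·181 + 1 = 8146

By the generalised pigeonhole principle, to guarantee some box contains ≥ r objects we need more than (r − 1) · k objects total. Threshold: n = (r − 1) · k + 1. With r = 46 and k = 181: n = 45 · 181 + 1 = 8145 + 1 = 8146. For n = 8145 = 45 · 181, we can put exactly 45 objects in every box, avoiding 46 in any single one — so 8146 is tight.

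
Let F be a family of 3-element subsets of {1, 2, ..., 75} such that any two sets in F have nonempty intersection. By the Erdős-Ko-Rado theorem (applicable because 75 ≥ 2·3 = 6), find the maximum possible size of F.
max |F| = C(74, 2) = 2701

Erdős-Ko-Rado (1961): when n ≥ 2k, max |F| = C(n−1, k−1). The bound is attained by the star {A : i ∈ A} for any fixed i ∈ [n]. Here C(75−1, 3−1) = C(74, 2) = 2701.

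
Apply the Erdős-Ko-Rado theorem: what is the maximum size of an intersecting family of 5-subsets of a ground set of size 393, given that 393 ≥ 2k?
max |F| = C(392, 4) = 968870630

The Erdős-Ko-Rado theorem states: for n ≥ 2k, an intersecting family of k-subsets of an n-element set has size at most C(n − 1, k − 1), with equality for 'star' families {A ⊆ [n] : |A| = k, i ∈ A} (fix an element i). For n = 393, k = 5: C(392, 4) = 968870630.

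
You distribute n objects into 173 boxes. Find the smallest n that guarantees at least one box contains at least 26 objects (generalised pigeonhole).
n = (26 − 1)·173 + 1 = 4326

By the generalised pigeonhole principle, to guarantee some box contains ≥ r objects we need more than (r − 1) · k objects total. Threshold: n = (r − 1) · k + 1. With r = 26 and k = 173: n = 25 · 173 + 1 = 4325 + 1 = 4326. For n = 4325 = 25 · 173, we can put exactly 25 objects in every box, avoiding 26 in any single one — so 4326 is tight.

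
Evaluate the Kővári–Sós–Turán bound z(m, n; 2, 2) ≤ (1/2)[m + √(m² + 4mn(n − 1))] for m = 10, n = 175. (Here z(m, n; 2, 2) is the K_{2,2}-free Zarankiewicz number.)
z(10, 175; 2, 2) ≤ (1/2)[10 + √(10² + 4·10·175·174)] = (1/2)[10 + √1218100] = 556.8378

Kővári–Sós–Turán: let r_1, ..., r_10 be the row sums and z = Σ r_i the total number of 1s. Each pair of columns can share at most one row with both entries 1 (else a 2×2 all-ones block appears), so Σ_i C(r_i, 2) ≤ C(175, 2) = 15225. By convexity Σ_i C(r_i, 2) ≥ 10·C(z/10, 2) = z(z − 10)/(2·10), giving z² − 10z − 10·175·174 ≤ 0 and hence z ≤ (1/2)[10 + √(100 + 4·304500)] = (1/2)[10 + √1218100] ≈ (1/2)(10 + 1103.6757) = 556.8378.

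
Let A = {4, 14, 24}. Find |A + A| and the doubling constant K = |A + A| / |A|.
K = |A + A| / |A| = 5/3

Enumerate A + A = {a + b : a, b ∈ A}. With |A| = 3, there are |A|^2 = 9 ordered sum pairs; collecting distinct values, A + A = {8, 18, 28, 38, 48}, so |A + A| = 5. Thus K = 5/3. Here |A + A| = 2|A| − 1 = 5, the minimum possible — so K = 5/3 is minimal, which holds iff A is an arithmetic progression.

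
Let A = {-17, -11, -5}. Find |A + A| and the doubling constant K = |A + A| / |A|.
K = |A + A| / |A| = 5/3

Enumerate A + A = {a + b : a, b ∈ A}. With |A| = 3, there are |A|^2 = 9 ordered sum pairs; collecting distinct values, A + A = {-34, -28, -22, -16, -10}, so |A + A| = 5. Thus K = 5/3. Here |A + A| = 2|A| − 1 = 5, the minimum possible — so K = 5/3 is minimal, which holds iff A is an arithmetic progression.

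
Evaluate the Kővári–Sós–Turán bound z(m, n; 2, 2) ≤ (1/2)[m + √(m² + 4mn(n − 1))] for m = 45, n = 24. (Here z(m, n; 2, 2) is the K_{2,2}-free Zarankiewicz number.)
z(45, 24; 2, 2) ≤ (1/2)[45 + √(45² + 4·45·24·23)] = (1/2)[45 + √101385] = 181.7051

Kővári–Sós–Turán: let r_1, ..., r_45 be the row sums and z = Σ r_i the total number of 1s. Each pair of columns can share at most one row with both entries 1 (else a 2×2 all-ones block appears), so Σ_i C(r_i, 2) ≤ C(24, 2) = 276. By convexity Σ_i C(r_i, 2) ≥ 45·C(z/45, 2) = z(z − 45)/(2·45), giving z² − 45z − 45·24·23 ≤ 0 and hence z ≤ (1/2)[45 + √(2025 + 4·24840)] = (1/2)[45 + √101385] ≈ (1/2)(45 + 318.4101) = 181.7051.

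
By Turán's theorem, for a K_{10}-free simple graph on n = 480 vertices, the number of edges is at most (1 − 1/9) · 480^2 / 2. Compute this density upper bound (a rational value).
Turán density bound = (8/9) · 480^2/2 = 102400

Turán's theorem: ex(n, K_{r+1}) is achieved by the complete r-partite Turán graph T(n, r) with parts as balanced as possible, and is at most (1 − 1/r) · n^2/2. For r = 9, n = 480: the density bound is (8/9) · 230400/2 = 102400. The integer-valued extremum is e(T(480, 9)) = 102399, which is strictly less than the density bound 102400 since 9 ∤ 480 (the parts of T(480, 9) cannot all be equal).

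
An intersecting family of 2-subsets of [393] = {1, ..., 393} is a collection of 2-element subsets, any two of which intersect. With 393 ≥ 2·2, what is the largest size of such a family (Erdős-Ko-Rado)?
max |F| = C(392, 1) = 392

Erdős-Ko-Rado (1961): when n ≥ 2k, max |F| = C(n−1, k−1). The bound is attained by the star {A : i ∈ A} for any fixed i ∈ [n]. Here C(393−1, 2−1) = C(392, 1) = 392.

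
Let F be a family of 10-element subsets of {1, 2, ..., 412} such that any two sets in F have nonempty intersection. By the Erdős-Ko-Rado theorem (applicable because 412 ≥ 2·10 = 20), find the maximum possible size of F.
max |F| = C(411, 9) = 844321783248562905

The Erdős-Ko-Rado theorem states: for n ≥ 2k, an intersecting family of k-subsets of an n-element set has size at most C(n − 1, k − 1), with equality for 'star' families {A ⊆ [n] : |A| = k, i ∈ A} (fix an element i). For n = 412, k = 10: C(411, 9) = 844321783248562905.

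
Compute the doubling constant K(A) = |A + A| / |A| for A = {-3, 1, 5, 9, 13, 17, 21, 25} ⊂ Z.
K = |A + A| / |A| = 15/8

Enumerate A + A = {a + b : a, b ∈ A}. With |A| = 8, there are |A|^2 = 64 ordered sum pairs; collecting distinct values, A + A = {-6, -2, 2, 6, 10, 14, 18, 22, 26, 30, 34, 38, 42, 46, 50}, so |A + A| = 15. Thus K = 15/8. Here |A + A| = 2|A| − 1 = 15, the minimum possible — so K = 15/8 is minimal, which holds iff A is an arithmetic progression.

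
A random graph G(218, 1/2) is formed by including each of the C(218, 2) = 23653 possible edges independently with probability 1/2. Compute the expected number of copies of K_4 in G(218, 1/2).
E[# K_4] = C(218, 4) · (1/2)^C(4, 2) = 91537110 / 2^6 = 45768555/32 = 1430267.34375

For each 4-subset S of vertices (there are C(218, 4) = 91537110 such S), let X_S = 1 if S induces a K_4 (all C(4, 2) = 6 edges present). Then P(X_S = 1) = (1/2)^6 = 1/64. By linearity of expectation, E[# K_4] = C(218, 4) · (1/2)^6 = 91537110 / 64 = 45768555/32 = 1430267.34375.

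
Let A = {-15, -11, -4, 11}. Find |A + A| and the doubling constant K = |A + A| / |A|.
K = |A + A| / |A| = 10/4 = 5/2

Enumerate A + A = {a + b : a, b ∈ A}. With |A| = 4, there are |A|^2 = 16 ordered sum pairs; collecting distinct values, A + A = {-30, -26, -22, -19, -15, -8, -4, 0, 7, 22}, so |A + A| = 10. Thus K = 10/4 = 5/2. For comparison, the minimum possible |A + A| over all 4-element sets is 2·4 − 1 = 7 (so min K = 7/4), attained only by arithmetic progressions.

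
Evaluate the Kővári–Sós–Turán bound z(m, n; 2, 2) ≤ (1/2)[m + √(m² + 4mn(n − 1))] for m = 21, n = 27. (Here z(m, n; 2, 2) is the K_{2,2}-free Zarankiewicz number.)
z(21, 27; 2, 2) ≤ (1/2)[21 + √(21² + 4·21·27·26)] = (1/2)[21 + √59409] = 132.3698

Kővári–Sós–Turán: let r_1, ..., r_21 be the row sums and z = Σ r_i the total number of 1s. Each pair of columns can share at most one row with both entries 1 (else a 2×2 all-ones block appears), so Σ_i C(r_i, 2) ≤ C(27, 2) = 351. By convexity Σ_i C(r_i, 2) ≥ 21·C(z/21, 2) = z(z − 21)/(2·21), giving z² − 21z − 21·27·26 ≤ 0 and hence z ≤ (1/2)[21 + √(441 + 4·14742)] = (1/2)[21 + √59409] ≈ (1/2)(21 + 243.7396) = 132.3698.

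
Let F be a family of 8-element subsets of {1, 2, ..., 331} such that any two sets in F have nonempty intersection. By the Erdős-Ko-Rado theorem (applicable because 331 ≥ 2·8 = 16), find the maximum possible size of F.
max |F| = C(330, 7) = 79313455049400

Erdős-Ko-Rado (1961): when n ≥ 2k, max |F| = C(n−1, k−1). The bound is attained by the star {A : i ∈ A} for any fixed i ∈ [n]. Here C(331−1, 8−1) = C(330, 7) = 79313455049400.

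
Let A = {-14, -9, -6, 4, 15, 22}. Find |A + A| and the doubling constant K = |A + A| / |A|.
K = |A + A| / |A| = 20/6 = 10/3

Enumerate A + A = {a + b : a, b ∈ A}. With |A| = 6, there are |A|^2 = 36 ordered sum pairs; collecting distinct values, A + A = {-28, -23, -20, -18, -15, -12, -10, -5, -2, 1, 6, 8, 9, 13, 16, 19, 26, 30, 37, 44}, so |A + A| = 20. Thus K = 20/6 = 10/3. For comparison, the minimum possible |A + A| over all 6-element sets is 2·6 − 1 = 11 (so min K = 11/6), attained only by arithmetic progressions.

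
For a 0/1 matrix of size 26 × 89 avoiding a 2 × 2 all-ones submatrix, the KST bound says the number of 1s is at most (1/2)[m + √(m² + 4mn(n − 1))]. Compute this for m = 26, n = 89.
z(26, 89; 2, 2) ≤ (1/2)[26 + √(26² + 4·26·89·88)] = (1/2)[26 + √815204] = 464.4432

Kővári–Sós–Turán: let r_1, ..., r_26 be the row sums and z = Σ r_i the total number of 1s. Each pair of columns can share at most one row with both entries 1 (else a 2×2 all-ones block appears), so Σ_i C(r_i, 2) ≤ C(89, 2) = 3916. By convexity Σ_i C(r_i, 2) ≥ 26·C(z/26, 2) = z(z − 26)/(2·26), giving z² − 26z − 26·89·88 ≤ 0 and hence z ≤ (1/2)[26 + √(676 + 4·203632)] = (1/2)[26 + √815204] ≈ (1/2)(26 + 902.8865) = 464.4432.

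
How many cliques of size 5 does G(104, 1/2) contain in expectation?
E[# K_5] = C(104, 5) · (1/2)^C(5, 2) = 91962520 / 2^10 = 11495315/128 = 89807.1484375

For each 5-subset S of vertices (there are C(104, 5) = 91962520 such S), let X_S = 1 if S induces a K_5 (all C(5, 2) = 10 edges present). Then P(X_S = 1) = (1/2)^10 = 1/1024. By linearity of expectation, E[# K_5] = C(104, 5) · (1/2)^10 = 91962520 / 1024 = 11495315/128 = 89807.1484375.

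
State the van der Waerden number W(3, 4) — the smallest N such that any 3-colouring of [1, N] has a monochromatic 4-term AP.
W(3, 4) = 293

W(3, 4) = 293. The lower bound W(3, 4) > 292 comes from an explicit good 3-colouring of [1, 292]; the upper bound W(3, 4) ≤ 293 was verified by exhaustive search over 3-colourings of [1, 293].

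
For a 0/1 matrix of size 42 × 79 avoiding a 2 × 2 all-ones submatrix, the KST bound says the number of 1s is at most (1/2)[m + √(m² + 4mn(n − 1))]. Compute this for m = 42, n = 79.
z(42, 79; 2, 2) ≤ (1/2)[42 + √(42² + 4·42·79·78)] = (1/2)[42 + √1036980] = 530.1611

Kővári–Sós–Turán: let r_1, ..., r_42 be the row sums and z = Σ r_i the total number of 1s. Each pair of columns can share at most one row with both entries 1 (else a 2×2 all-ones block appears), so Σ_i C(r_i, 2) ≤ C(79, 2) = 3081. By convexity Σ_i C(r_i, 2) ≥ 42·C(z/42, 2) = z(z − 42)/(2·42), giving z² − 42z − 42·79·78 ≤ 0 and hence z ≤ (1/2)[42 + √(1764 + 4·258804)] = (1/2)[42 + √1036980] ≈ (1/2)(42 + 1018.3221) = 530.1611.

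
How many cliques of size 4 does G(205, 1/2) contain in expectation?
E[# K_4] = C(205, 4) · (1/2)^C(4, 2) = 71452955 / 2^6 = 1116452.421875

For each 4-subset S of vertices (there are C(205, 4) = 71452955 such S), let X_S = 1 if S induces a K_4 (all C(4, 2) = 6 edges present). Then P(X_S = 1) = (1/2)^6 = 1/64. By linearity of expectation, E[# K_4] = C(205, 4) · (1/2)^6 = 71452955 / 64 = 1116452.421875.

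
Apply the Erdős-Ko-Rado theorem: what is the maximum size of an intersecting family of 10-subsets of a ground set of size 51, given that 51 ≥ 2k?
max |F| = C(50, 9) = 2505433700

Erdős-Ko-Rado (1961): when n ≥ 2k, max |F| = C(n−1, k−1). The bound is attained by the star {A : i ∈ A} for any fixed i ∈ [n]. Here C(51−1, 10−1) = C(50, 9) = 2505433700.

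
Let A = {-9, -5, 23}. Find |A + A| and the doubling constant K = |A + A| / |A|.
K = |A + A| / |A| = 6/3 = 2

Enumerate A + A = {a + b : a, b ∈ A}. With |A| = 3, there are |A|^2 = 9 ordered sum pairs; collecting distinct values, A + A = {-18, -14, -10, 14, 18, 46}, so |A + A| = 6. Thus K = 6/3 = 2. For comparison, the minimum possible |A + A| over all 3-element sets is 2·3 − 1 = 5 (so min K = 5/3), attained only by arithmetic progressions.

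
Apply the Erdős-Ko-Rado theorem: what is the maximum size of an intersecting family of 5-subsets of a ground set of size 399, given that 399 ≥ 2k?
max |F| = C(398, 4) = 1029804105

Erdős-Ko-Rado (1961): when n ≥ 2k, max |F| = C(n−1, k−1). The bound is attained by the star {A : i ∈ A} for any fixed i ∈ [n]. Here C(399−1, 5−1) = C(398, 4) = 1029804105.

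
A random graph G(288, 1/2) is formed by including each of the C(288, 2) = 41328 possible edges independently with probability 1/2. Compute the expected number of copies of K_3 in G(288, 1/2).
E[# K_3] = C(288, 3) · (1/2)^C(3, 2) = 3939936 / 2^3 = 492492

For each 3-subset S of vertices (there are C(288, 3) = 3939936 such S), let X_S = 1 if S induces a K_3 (all C(3, 2) = 3 edges present). Then P(X_S = 1) = (1/2)^3 = 1/8. By linearity of expectation, E[# K_3] = C(288, 3) · (1/2)^3 = 3939936 / 8 = 492492.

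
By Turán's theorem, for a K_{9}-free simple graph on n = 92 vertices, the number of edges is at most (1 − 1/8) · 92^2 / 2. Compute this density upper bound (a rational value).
Turán density bound = (7/8) · 92^2/2 = 3703

Turán's theorem: ex(n, K_{r+1}) is achieved by the complete r-partite Turán graph T(n, r) with parts as balanced as possible, and is at most (1 − 1/r) · n^2/2. For r = 8, n = 92: the density bound is (7/8) · 8464/2 = 3703. The integer-valued extremum is e(T(92, 8)) = 3702, which is strictly less than the density bound 3703 since 8 ∤ 92 (the parts of T(92, 8) cannot all be equal).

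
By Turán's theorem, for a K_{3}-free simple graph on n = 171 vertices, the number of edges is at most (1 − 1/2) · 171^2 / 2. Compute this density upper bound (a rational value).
Turán density bound = (1/2) · 171^2/2 = 29241/4 ≈ 7310.25

Turán's theorem: ex(n, K_{r+1}) is achieved by the complete r-partite Turán graph T(n, r) with parts as balanced as possible, and is at most (1 − 1/r) · n^2/2. For r = 2, n = 171: the density bound is (1/2) · 29241/2 = 29241/4 ≈ 7310.25. The integer-valued extremum is e(T(171, 2)) = 7310, which is strictly less than the density bound 29241/4 since 2 ∤ 171 (the parts of T(171, 2) cannot all be equal).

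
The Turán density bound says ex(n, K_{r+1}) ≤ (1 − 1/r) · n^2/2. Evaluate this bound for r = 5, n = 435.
Turán density bound = (4/5) · 435^2/2 = 75690

Turán's theorem: ex(n, K_{r+1}) is achieved by the complete r-partite Turán graph T(n, r) with parts as balanced as possible, and is at most (1 − 1/r) · n^2/2. For r = 5, n = 435: the density bound is (4/5) · 189225/2 = 75690. Since 5 ∣ 435, the Turán graph T(435, 5) has parts of equal size 87, and its edge count e(T(435, 5)) = 75690 attains the density bound exactly.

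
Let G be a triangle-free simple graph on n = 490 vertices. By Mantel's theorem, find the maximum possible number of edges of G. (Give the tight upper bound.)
ex(490, K_3) = ⌊490^2/4⌋ = 60025

Mantel (1907): a triangle-free graph on n vertices has at most ⌊n^2/4⌋ edges, with equality for the complete bipartite graph K_{⌊n/2⌋, ⌈n/2⌉}. For n = 490: ⌊490^2/4⌋ = ⌊240100/4⌋ = 60025. The extremal graph is K_{245, 245}, which has 245·245 = 60025 edges.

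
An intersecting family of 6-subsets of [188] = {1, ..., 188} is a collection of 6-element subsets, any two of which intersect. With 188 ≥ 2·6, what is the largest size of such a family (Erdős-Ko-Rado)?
max |F| = C(187, 5) = 1805568402

The Erdős-Ko-Rado theorem states: for n ≥ 2k, an intersecting family of k-subsets of an n-element set has size at most C(n − 1, k − 1), with equality for 'star' families {A ⊆ [n] : |A| = k, i ∈ A} (fix an element i). For n = 188, k = 6: C(187, 5) = 1805568402.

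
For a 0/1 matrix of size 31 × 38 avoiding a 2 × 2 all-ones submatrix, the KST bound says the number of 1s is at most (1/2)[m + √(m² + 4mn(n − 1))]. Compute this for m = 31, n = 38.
z(31, 38; 2, 2) ≤ (1/2)[31 + √(31² + 4·31·38·37)] = (1/2)[31 + √175305] = 224.8472

Kővári–Sós–Turán: let r_1, ..., r_31 be the row sums and z = Σ r_i the total number of 1s. Each pair of columns can share at most one row with both entries 1 (else a 2×2 all-ones block appears), so Σ_i C(r_i, 2) ≤ C(38, 2) = 703. By convexity Σ_i C(r_i, 2) ≥ 31·C(z/31, 2) = z(z − 31)/(2·31), giving z² − 31z − 31·38·37 ≤ 0 and hence z ≤ (1/2)[31 + √(961 + 4·43586)] = (1/2)[31 + √175305] ≈ (1/2)(31 + 418.6944) = 224.8472.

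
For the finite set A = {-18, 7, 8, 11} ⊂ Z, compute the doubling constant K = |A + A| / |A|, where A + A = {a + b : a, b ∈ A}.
K = |A + A| / |A| = 10/4 = 5/2

Enumerate A + A = {a + b : a, b ∈ A}. With |A| = 4, there are |A|^2 = 16 ordered sum pairs; collecting distinct values, A + A = {-36, -11, -10, -7, 14, 15, 16, 18, 19, 22}, so |A + A| = 10. Thus K = 10/4 = 5/2. For comparison, the minimum possible |A + A| over all 4-element sets is 2·4 − 1 = 7 (so min K = 7/4), attained only by arithmetic progressions.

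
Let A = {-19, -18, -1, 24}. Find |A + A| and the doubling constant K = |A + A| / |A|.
K = |A + A| / |A| = 10/4 = 5/2

Enumerate A + A = {a + b : a, b ∈ A}. With |A| = 4, there are |A|^2 = 16 ordered sum pairs; collecting distinct values, A + A = {-38, -37, -36, -20, -19, -2, 5, 6, 23, 48}, so |A + A| = 10. Thus K = 10/4 = 5/2. For comparison, the minimum possible |A + A| over all 4-element sets is 2·4 − 1 = 7 (so min K = 7/4), attained only by arithmetic progressions.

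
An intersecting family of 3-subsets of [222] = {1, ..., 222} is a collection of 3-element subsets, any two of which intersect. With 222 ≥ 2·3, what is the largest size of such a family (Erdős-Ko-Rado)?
max |F| = C(221, 2) = 24310

Erdős-Ko-Rado (1961): when n ≥ 2k, max |F| = C(n−1, k−1). The bound is attained by the star {A : i ∈ A} for any fixed i ∈ [n]. Here C(222−1, 3−1) = C(221, 2) = 24310.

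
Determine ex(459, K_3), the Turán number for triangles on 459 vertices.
ex(459, K_3) = ⌊459^2/4⌋ = 52670

Mantel (1907): a triangle-free graph on n vertices has at most ⌊n^2/4⌋ edges, with equality for the complete bipartite graph K_{⌊n/2⌋, ⌈n/2⌉}. For n = 459: ⌊459^2/4⌋ = ⌊210681/4⌋ = 52670. The extremal graph is K_{229, 230}, which has 229·230 = 52670 edges.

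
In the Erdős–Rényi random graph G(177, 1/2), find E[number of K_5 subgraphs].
E[# K_5] = C(177, 5) · (1/2)^C(5, 2) = 1367533860 / 2^10 = 341883465/256 ≈ 1335482.285156

For each 5-subset S of vertices (there are C(177, 5) = 1367533860 such S), let X_S = 1 if S induces a K_5 (all C(5, 2) = 10 edges present). Then P(X_S = 1) = (1/2)^10 = 1/1024. By linearity of expectation, E[# K_5] = C(177, 5) · (1/2)^10 = 1367533860 / 1024 = 341883465/256 ≈ 1335482.285156.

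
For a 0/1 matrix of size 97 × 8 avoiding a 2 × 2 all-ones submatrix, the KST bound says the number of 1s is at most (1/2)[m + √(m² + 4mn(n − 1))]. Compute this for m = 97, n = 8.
z(97, 8; 2, 2) ≤ (1/2)[97 + √(97² + 4·97·8·7)] = (1/2)[97 + √31137] = 136.7284

Kővári–Sós–Turán: let r_1, ..., r_97 be the row sums and z = Σ r_i the total number of 1s. Each pair of columns can share at most one row with both entries 1 (else a 2×2 all-ones block appears), so Σ_i C(r_i, 2) ≤ C(8, 2) = 28. By convexity Σ_i C(r_i, 2) ≥ 97·C(z/97, 2) = z(z − 97)/(2·97), giving z² − 97z − 97·8·7 ≤ 0 and hence z ≤ (1/2)[97 + √(9409 + 4·5432)] = (1/2)[97 + √31137] ≈ (1/2)(97 + 176.4568) = 136.7284.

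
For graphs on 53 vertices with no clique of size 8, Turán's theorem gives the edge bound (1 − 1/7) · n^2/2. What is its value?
Turán density bound = (6/7) · 53^2/2 = 8427/7 ≈ 1203.8571

Turán's theorem: ex(n, K_{r+1}) is achieved by the complete r-partite Turán graph T(n, r) with parts as balanced as possible, and is at most (1 − 1/r) · n^2/2. For r = 7, n = 53: the density bound is (6/7) · 2809/2 = 8427/7 ≈ 1203.8571. The integer-valued extremum is e(T(53, 7)) = 1203, which is strictly less than the density bound 8427/7 since 7 ∤ 53 (the parts of T(53, 7) cannot all be equal).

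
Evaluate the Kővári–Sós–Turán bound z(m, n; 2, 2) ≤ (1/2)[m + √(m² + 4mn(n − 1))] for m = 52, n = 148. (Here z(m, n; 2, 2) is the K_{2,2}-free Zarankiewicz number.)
z(52, 148; 2, 2) ≤ (1/2)[52 + √(52² + 4·52·148·147)] = (1/2)[52 + √4527952] = 1089.9492

Kővári–Sós–Turán: let r_1, ..., r_52 be the row sums and z = Σ r_i the total number of 1s. Each pair of columns can share at most one row with both entries 1 (else a 2×2 all-ones block appears), so Σ_i C(r_i, 2) ≤ C(148, 2) = 10878. By convexity Σ_i C(r_i, 2) ≥ 52·C(z/52, 2) = z(z − 52)/(2·52), giving z² − 52z − 52·148·147 ≤ 0 and hence z ≤ (1/2)[52 + √(2704 + 4·1131312)] = (1/2)[52 + √4527952] ≈ (1/2)(52 + 2127.8985) = 1089.9492.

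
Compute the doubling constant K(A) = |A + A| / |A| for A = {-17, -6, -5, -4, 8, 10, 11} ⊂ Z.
K = |A + A| / |A| = 23/7

Enumerate A + A = {a + b : a, b ∈ A}. With |A| = 7, there are |A|^2 = 49 ordered sum pairs; collecting distinct values, A + A = {-34, -23, -22, -21, -12, -11, -10, -9, -8, -7, -6, 2, 3, 4, 5, 6, 7, 16, 18, 19, 20, 21, 22}, so |A + A| = 23. Thus K = 23/7. For comparison, the minimum possible |A + A| over all 7-element sets is 2·7 − 1 = 13 (so min K = 13/7), attained only by arithmetic progressions.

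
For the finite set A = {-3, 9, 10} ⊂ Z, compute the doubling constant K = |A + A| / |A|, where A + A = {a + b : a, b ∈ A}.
K = |A + A| / |A| = 6/3 = 2

Enumerate A + A = {a + b : a, b ∈ A}. With |A| = 3, there are |A|^2 = 9 ordered sum pairs; collecting distinct values, A + A = {-6, 6, 7, 18, 19, 20}, so |A + A| = 6. Thus K = 6/3 = 2. For comparison, the minimum possible |A + A| over all 3-element sets is 2·3 − 1 = 5 (so min K = 5/3), attained only by arithmetic progressions.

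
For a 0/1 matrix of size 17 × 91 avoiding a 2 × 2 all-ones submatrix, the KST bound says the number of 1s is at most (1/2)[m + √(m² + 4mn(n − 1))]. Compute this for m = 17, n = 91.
z(17, 91; 2, 2) ≤ (1/2)[17 + √(17² + 4·17·91·90)] = (1/2)[17 + √557209] = 381.7322

Kővári–Sós–Turán: let r_1, ..., r_17 be the row sums and z = Σ r_i the total number of 1s. Each pair of columns can share at most one row with both entries 1 (else a 2×2 all-ones block appears), so Σ_i C(r_i, 2) ≤ C(91, 2) = 4095. By convexity Σ_i C(r_i, 2) ≥ 17·C(z/17, 2) = z(z − 17)/(2·17), giving z² − 17z − 17·91·90 ≤ 0 and hence z ≤ (1/2)[17 + √(289 + 4·139230)] = (1/2)[17 + √557209] ≈ (1/2)(17 + 746.4643) = 381.7322.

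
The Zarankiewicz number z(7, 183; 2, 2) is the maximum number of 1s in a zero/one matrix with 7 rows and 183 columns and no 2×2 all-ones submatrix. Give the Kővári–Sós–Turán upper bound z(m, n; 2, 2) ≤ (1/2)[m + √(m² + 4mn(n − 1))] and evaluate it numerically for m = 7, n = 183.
z(7, 183; 2, 2) ≤ (1/2)[7 + √(7² + 4·7·183·182)] = (1/2)[7 + √932617] = 486.3605

Kővári–Sós–Turán: let r_1, ..., r_7 be the row sums and z = Σ r_i the total number of 1s. Each pair of columns can share at most one row with both entries 1 (else a 2×2 all-ones block appears), so Σ_i C(r_i, 2) ≤ C(183, 2) = 16653. By convexity Σ_i C(r_i, 2) ≥ 7·C(z/7, 2) = z(z − 7)/(2·7), giving z² − 7z − 7·183·182 ≤ 0 and hence z ≤ (1/2)[7 + √(49 + 4·233142)] = (1/2)[7 + √932617] ≈ (1/2)(7 + 965.721) = 486.3605.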